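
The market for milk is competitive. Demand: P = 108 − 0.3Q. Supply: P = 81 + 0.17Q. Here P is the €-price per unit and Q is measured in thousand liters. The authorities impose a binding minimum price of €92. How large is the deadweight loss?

Competitive equilibrium: 108 − 0.3Q = 81 + 0.17Q → Q* = 57.4468, P* = 90.766.
At the floor P = 92, quantity demanded = (108 − 92)/0.3 = 53.3333.
Sellers' marginal cost at Q' = 53.3333: 81 + 0.17·53.3333 = 90.0667.
ΔQ = 57.4468 − 53.3333 = 4.1135; wedge = 92 − 90.0667 = 1.9333.
DWL = ½ × 4.1135 × 1.9333 = €3.98 thousand.

€3.98 thousand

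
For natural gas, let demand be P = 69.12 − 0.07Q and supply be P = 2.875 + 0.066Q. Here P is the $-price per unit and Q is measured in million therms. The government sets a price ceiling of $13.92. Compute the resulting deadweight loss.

$6952.20 million

Competitive equilibrium: 69.12 − 0.07Q = 2.875 + 0.066Q → Q* = 487.0956, P* = 35.0233.
At the ceiling P = 13.92, quantity supplied = (13.92 − 2.875)/0.066 = 167.3485.
Willingness to pay at Q' = 167.3485: 69.12 − 0.07·167.3485 = 57.4056.
ΔQ = 487.0956 − 167.3485 = 319.7471; wedge = 57.4056 − 13.92 = 43.4856.
Welfare loss = ½ × 319.7471 × 43.4856 = $6952.20 million.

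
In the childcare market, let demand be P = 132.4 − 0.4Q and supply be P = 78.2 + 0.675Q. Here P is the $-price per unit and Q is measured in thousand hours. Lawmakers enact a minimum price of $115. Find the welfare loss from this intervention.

$25.73 thousand

Competitive equilibrium: 132.4 − 0.4Q = 78.2 + 0.675Q → Q* = 50.4186, P* = 112.2326.
At the floor P = 115, quantity demanded = (132.4 − 115)/0.4 = 43.5.
Sellers' marginal cost at Q' = 43.5: 78.2 + 0.675·43.5 = 107.5625.
ΔQ = 50.4186 − 43.5 = 6.9186; wedge = 115 − 107.5625 = 7.4375.
Deadweight loss = ½ × 6.9186 × 7.4375 = $25.73 thousand.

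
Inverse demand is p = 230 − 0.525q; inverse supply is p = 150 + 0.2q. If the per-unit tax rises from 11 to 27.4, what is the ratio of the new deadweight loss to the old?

6.205

Competitive equilibrium: 230 − 0.525q = 150 + 0.2q → q* = 110.3448, p* = 172.069.
For a per-unit tax t: Δq = t/0.725, so DWL = ½·t·(t/0.725) = t²/1.45.
At t = 11: DWL = 83.448. At t = 27.4: DWL = 517.766.
Ratio = (27.4/11)² = 6.205.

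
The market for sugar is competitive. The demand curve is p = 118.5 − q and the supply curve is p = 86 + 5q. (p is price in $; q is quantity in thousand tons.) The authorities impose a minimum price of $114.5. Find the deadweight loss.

Competitive equilibrium: 118.5 − q = 86 + 5q → q* = 5.4167, p* = 113.0833.
At the floor p = 114.5, quantity demanded = (118.5 − 114.5)/1 = 4.
Sellers' marginal cost at q' = 4: 86 + 5·4 = 106.
Δq = 5.4167 − 4 = 1.4167; wedge = 114.5 − 106 = 8.5.
Deadweight loss = ½ × 1.4167 × 8.5 = $6.02 thousand.

$6.02 thousand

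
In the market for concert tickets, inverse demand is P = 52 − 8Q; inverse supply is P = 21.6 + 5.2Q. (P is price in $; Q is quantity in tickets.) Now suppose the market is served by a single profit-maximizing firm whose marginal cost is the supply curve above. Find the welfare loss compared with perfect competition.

$4.98

Competitive equilibrium: 52 − 8Q = 21.6 + 5.2Q → Q* = 2.303, P* = 33.5758.
Marginal revenue: MR = 52 − 16Q. Set MR = MC: 52 − 16Q = 21.6 + 5.2Q → Q_m = 1.434.
Price P_m = 52 − 8·1.434 = 40.528; MC(Q_m) = 21.6 + 5.2·1.434 = 29.0568.
Competitive Q* = 2.303, so ΔQ = 0.869; wedge = 40.528 − 29.0568 = 11.4712.
Welfare loss = ½ × 0.869 × 11.4712 = $4.98.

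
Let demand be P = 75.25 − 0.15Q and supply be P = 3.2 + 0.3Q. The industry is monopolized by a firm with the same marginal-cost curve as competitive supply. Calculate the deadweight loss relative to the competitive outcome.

360.50

Competitive equilibrium: 75.25 − 0.15Q = 3.2 + 0.3Q → Q* = 160.1111, P* = 51.2333.
Marginal revenue: MR = 75.25 − 0.3Q. Set MR = MC: 75.25 − 0.3Q = 3.2 + 0.3Q → Q_m = 120.0833.
Price P_m = 75.25 − 0.15·120.0833 = 57.2375; MC(Q_m) = 3.2 + 0.3·120.0833 = 39.225.
Competitive Q* = 160.1111, so ΔQ = 40.0278; wedge = 57.2375 − 39.225 = 18.0125.
The triangle = ½ × 40.0278 × 18.0125 = 360.50.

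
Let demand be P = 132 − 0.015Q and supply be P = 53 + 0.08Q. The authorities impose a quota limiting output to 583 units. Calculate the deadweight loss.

2935.10

Competitive equilibrium: 132 − 0.015Q = 53 + 0.08Q → Q* = 831.5789, P* = 119.5263.
At Q = 583: demand price = 132 − 0.015·583 = 123.255; supply price = 53 + 0.08·583 = 99.64.
ΔQ = 831.5789 − 583 = 248.5789; wedge = 123.255 − 99.64 = 23.615.
DWL = ½ × 248.5789 × 23.615 = 2935.10.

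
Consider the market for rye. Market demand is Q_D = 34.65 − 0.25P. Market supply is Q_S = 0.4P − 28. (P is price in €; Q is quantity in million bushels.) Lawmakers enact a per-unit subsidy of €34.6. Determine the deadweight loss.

€92.09 million

In inverse form: demand P = 138.6 − 4Q, supply P = 70 + 2.5Q.
Competitive equilibrium: 138.6 − 4Q = 70 + 2.5Q → Q* = 10.5538, P* = 96.3846.
The subsidy lowers effective supply by 34.6: P = 35.4 + 2.5Q.
New quantity: 138.6 − 4Q = 35.4 + 2.5Q → Q' = 15.8769.
Overproduction ΔQ = 15.8769 − 10.5538 = 5.3231; wedge = subsidy = 34.6.
The triangle = ½ × 5.3231 × 34.6 = €92.09 million.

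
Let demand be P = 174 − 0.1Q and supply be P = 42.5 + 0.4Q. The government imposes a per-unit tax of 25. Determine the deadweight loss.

Competitive equilibrium: 174 − 0.1Q = 42.5 + 0.4Q → Q* = 263, P* = 147.7.
With the tax, the buyer price exceeds the seller price by 25: (174 − 0.1Q) − (42.5 + 0.4Q) = 25 → Q' = 213.
ΔQ = 263 − 213 = 50; the wedge equals the tax, 25.
The triangle = ½ × 50 × 25 = 625.

625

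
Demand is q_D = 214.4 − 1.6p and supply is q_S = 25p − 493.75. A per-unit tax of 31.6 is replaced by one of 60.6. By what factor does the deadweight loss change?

In inverse form: demand p = 134 − 0.625q, supply p = 19.75 + 0.04q.
Competitive equilibrium: 134 − 0.625q = 19.75 + 0.04q → q* = 171.8045, p* = 26.6222.
For a per-unit tax t: Δq = t/0.665, so DWL = ½·t·(t/0.665) = t²/1.33.
At t = 31.6: DWL = 750.797. At t = 60.6: DWL = 2761.173.
Ratio = (60.6/31.6)² = 3.678.

3.678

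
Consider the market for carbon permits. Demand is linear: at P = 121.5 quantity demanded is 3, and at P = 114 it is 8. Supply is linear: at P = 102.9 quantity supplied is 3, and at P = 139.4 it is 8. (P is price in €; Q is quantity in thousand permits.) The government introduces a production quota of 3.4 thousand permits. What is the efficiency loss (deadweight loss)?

Demand slope = (114 − 121.5)/(8 − 3) = −1.5, so P = 126 − 1.5Q.
Supply slope = (139.4 − 102.9)/(8 − 3) = 7.3, so P = 81 + 7.3Q.
Competitive equilibrium: 126 − 1.5Q = 81 + 7.3Q → Q* = 5.1136, P* = 118.3295.
At Q = 3.4: demand price = 126 − 1.5·3.4 = 120.9; supply price = 81 + 7.3·3.4 = 105.82.
ΔQ = 5.1136 − 3.4 = 1.7136; wedge = 120.9 − 105.82 = 15.08.
Welfare loss = ½ × 1.7136 × 15.08 = €12.92 thousand.

€12.92 thousand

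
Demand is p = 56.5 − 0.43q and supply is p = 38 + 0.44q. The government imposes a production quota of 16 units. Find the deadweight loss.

Competitive equilibrium: 56.5 − 0.43q = 38 + 0.44q → q* = 21.2644, p* = 47.3563.
At q = 16: demand price = 56.5 − 0.43·16 = 49.62; supply price = 38 + 0.44·16 = 45.04.
Δq = 21.2644 − 16 = 5.2644; wedge = 49.62 − 45.04 = 4.58.
The triangle = ½ × 5.2644 × 4.58 = 12.06.

12.06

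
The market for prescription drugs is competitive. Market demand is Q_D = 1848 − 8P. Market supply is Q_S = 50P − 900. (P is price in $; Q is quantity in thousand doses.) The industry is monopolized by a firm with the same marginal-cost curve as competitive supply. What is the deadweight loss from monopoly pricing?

In inverse form: demand P = 231 − 0.125Q, supply P = 18 + 0.02Q.
Competitive equilibrium: 231 − 0.125Q = 18 + 0.02Q → Q* = 1468.96552, P* = 47.37931.
Marginal revenue: MR = 231 − 0.25Q. Set MR = MC: 231 − 0.25Q = 18 + 0.02Q → Q_m = 788.88889.
Price P_m = 231 − 0.125·788.88889 = 132.38889; MC(Q_m) = 18 + 0.02·788.88889 = 33.77778.
Competitive Q* = 1468.96552, so ΔQ = 680.07663; wedge = 132.38889 − 33.77778 = 98.61111.
The triangle = ½ × 680.07663 × 98.61111 = $33531.56 thousand.

$33531.56 thousand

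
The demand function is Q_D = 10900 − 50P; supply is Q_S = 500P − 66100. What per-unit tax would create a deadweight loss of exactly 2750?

11

In inverse form: demand P = 218 − 0.02Q, supply P = 132.2 + 0.002Q.
Competitive equilibrium: 218 − 0.02Q = 132.2 + 0.002Q → Q* = 3900, P* = 140.
A tax t gives ΔQ = t/0.022 and wedge t, so DWL = t²/0.044.
t²/0.044 = 2750 → t² = 121 → t = 11.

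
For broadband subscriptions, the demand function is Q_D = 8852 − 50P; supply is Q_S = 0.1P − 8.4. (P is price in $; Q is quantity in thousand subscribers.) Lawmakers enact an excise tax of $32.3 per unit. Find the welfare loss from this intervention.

$52.06 thousand

In inverse form: demand P = 177.04 − 0.02Q, supply P = 84 + 10Q.
Competitive equilibrium: 177.04 − 0.02Q = 84 + 10Q → Q* = 9.2854, P* = 176.8543.
With the tax, the buyer price exceeds the seller price by 32.3: (177.04 − 0.02Q) − (84 + 10Q) = 32.3 → Q' = 6.0619.
ΔQ = 9.2854 − 6.0619 = 3.2235; the wedge equals the tax, 32.3.
DWL = ½ × 3.2235 × 32.3 = $52.06 thousand.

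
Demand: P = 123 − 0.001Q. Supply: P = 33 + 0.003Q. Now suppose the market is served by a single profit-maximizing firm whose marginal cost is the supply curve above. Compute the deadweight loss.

Competitive equilibrium: 123 − 0.001Q = 33 + 0.003Q → Q* = 22500, P* = 100.5.
Marginal revenue: MR = 123 − 0.002Q. Set MR = MC: 123 − 0.002Q = 33 + 0.003Q → Q_m = 18000.
Price P_m = 123 − 0.001·18000 = 105; MC(Q_m) = 33 + 0.003·18000 = 87.
Competitive Q* = 22500, so ΔQ = 4500; wedge = 105 − 87 = 18.
DWL = ½ × 4500 × 18 = 40500.

40500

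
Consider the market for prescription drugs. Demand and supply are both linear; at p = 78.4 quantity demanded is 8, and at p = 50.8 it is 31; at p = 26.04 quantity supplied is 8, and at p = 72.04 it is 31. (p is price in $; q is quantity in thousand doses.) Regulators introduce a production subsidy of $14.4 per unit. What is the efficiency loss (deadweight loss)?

Demand slope = (50.8 − 78.4)/(31 − 8) = −1.2, so p = 88 − 1.2q.
Supply slope = (72.04 − 26.04)/(31 − 8) = 2, so p = 10.04 + 2q.
Competitive equilibrium: 88 − 1.2q = 10.04 + 2q → q* = 24.3625, p* = 58.765.
The subsidy lowers effective supply by 14.4: p = 2q − 4.36.
New quantity: 88 − 1.2q = 2q − 4.36 → q' = 28.8625.
Overproduction Δq = 28.8625 − 24.3625 = 4.5; wedge = subsidy = 14.4.
DWL = ½ × 4.5 × 14.4 = $32.40 thousand.

$32.40 thousand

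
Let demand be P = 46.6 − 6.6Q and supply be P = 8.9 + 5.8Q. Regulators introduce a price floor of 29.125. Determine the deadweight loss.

0.96

Competitive equilibrium: 46.6 − 6.6Q = 8.9 + 5.8Q → Q* = 3.0403, P* = 26.5339.
At the floor P = 29.125, quantity demanded = (46.6 − 29.125)/6.6 = 2.6477.
Sellers' marginal cost at Q' = 2.6477: 8.9 + 5.8·2.6477 = 24.2567.
ΔQ = 3.0403 − 2.6477 = 0.3926; wedge = 29.125 − 24.2567 = 4.8683.
DWL = ½ × 0.3926 × 4.8683 = 0.96.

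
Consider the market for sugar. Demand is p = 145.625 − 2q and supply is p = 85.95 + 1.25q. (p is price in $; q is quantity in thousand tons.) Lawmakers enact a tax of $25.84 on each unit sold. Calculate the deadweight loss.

Competitive equilibrium: 145.625 − 2q = 85.95 + 1.25q → q* = 18.3615, p* = 108.9019.
With the tax, the buyer price exceeds the seller price by 25.84: (145.625 − 2q) − (85.95 + 1.25q) = 25.84 → q' = 10.4108.
Δq = 18.3615 − 10.4108 = 7.9507; the wedge equals the tax, 25.84.
Deadweight loss = ½ × 7.9507 × 25.84 = $102.72 thousand.

$102.72 thousand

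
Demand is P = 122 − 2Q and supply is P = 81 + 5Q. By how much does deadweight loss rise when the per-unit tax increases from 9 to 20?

22.79

Competitive equilibrium: 122 − 2Q = 81 + 5Q → Q* = 5.8571, P* = 110.2857.
For a per-unit tax t: ΔQ = t/7, so DWL = ½·t·(t/7) = t²/14.
At t = 9: DWL = 5.786. At t = 20: DWL = 28.571.
Increase = 28.571 − 5.786 = 22.79.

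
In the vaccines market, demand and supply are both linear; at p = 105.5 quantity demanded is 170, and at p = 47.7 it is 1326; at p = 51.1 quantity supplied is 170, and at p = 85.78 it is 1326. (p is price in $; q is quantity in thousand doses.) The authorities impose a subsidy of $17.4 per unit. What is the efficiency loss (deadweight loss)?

$1892.25 thousand

Demand slope = (47.7 − 105.5)/(1326 − 170) = −0.05, so p = 114 − 0.05q.
Supply slope = (85.78 − 51.1)/(1326 − 170) = 0.03, so p = 46 + 0.03q.
Competitive equilibrium: 114 − 0.05q = 46 + 0.03q → q* = 850, p* = 71.5.
The subsidy lowers effective supply by 17.4: p = 28.6 + 0.03q.
New quantity: 114 − 0.05q = 28.6 + 0.03q → q' = 1067.5.
Overproduction Δq = 1067.5 − 850 = 217.5; wedge = subsidy = 17.4.
DWL = ½ × 217.5 × 17.4 = $1892.25 thousand.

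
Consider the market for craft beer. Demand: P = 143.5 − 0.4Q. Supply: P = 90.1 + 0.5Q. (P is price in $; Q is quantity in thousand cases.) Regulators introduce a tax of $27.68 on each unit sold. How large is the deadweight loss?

$425.66 thousand

Competitive equilibrium: 143.5 − 0.4Q = 90.1 + 0.5Q → Q* = 59.3333, P* = 119.7667.
With the tax, the buyer price exceeds the seller price by 27.68: (143.5 − 0.4Q) − (90.1 + 0.5Q) = 27.68 → Q' = 28.5778.
ΔQ = 59.3333 − 28.5778 = 30.7555; the wedge equals the tax, 27.68.
DWL = ½ × 30.7555 × 27.68 = $425.66 thousand.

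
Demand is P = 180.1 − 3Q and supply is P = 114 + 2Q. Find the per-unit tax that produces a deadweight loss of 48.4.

22

Competitive equilibrium: 180.1 − 3Q = 114 + 2Q → Q* = 13.22, P* = 140.44.
A tax t gives ΔQ = t/5 and wedge t, so DWL = t²/10.
t²/10 = 48.4 → t² = 484 → t = 22.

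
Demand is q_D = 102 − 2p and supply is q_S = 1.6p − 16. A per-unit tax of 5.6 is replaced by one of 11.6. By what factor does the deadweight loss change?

4.291

In inverse form: demand p = 51 − 0.5q, supply p = 10 + 0.625q.
Competitive equilibrium: 51 − 0.5q = 10 + 0.625q → q* = 36.4444, p* = 32.7778.
For a per-unit tax t: Δq = t/1.125, so DWL = ½·t·(t/1.125) = t²/2.25.
At t = 5.6: DWL = 13.938. At t = 11.6: DWL = 59.804.
Ratio = (11.6/5.6)² = 4.291.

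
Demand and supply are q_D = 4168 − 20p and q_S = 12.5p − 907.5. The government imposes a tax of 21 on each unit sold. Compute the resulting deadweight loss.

In inverse form: demand p = 208.4 − 0.05q, supply p = 72.6 + 0.08q.
Competitive equilibrium: 208.4 − 0.05q = 72.6 + 0.08q → q* = 1044.6154, p* = 156.1692.
With the tax, the buyer price exceeds the seller price by 21: (208.4 − 0.05q) − (72.6 + 0.08q) = 21 → q' = 883.0769.
Δq = 1044.6154 − 883.0769 = 161.5385; the wedge equals the tax, 21.
The triangle = ½ × 161.5385 × 21 = 1696.15.

1696.15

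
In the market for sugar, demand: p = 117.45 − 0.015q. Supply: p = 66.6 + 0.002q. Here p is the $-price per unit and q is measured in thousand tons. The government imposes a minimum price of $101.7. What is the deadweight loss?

Competitive equilibrium: 117.45 − 0.015q = 66.6 + 0.002q → q* = 2991.1765, p* = 72.5824.
At the floor p = 101.7, quantity demanded = (117.45 − 101.7)/0.015 = 1050.
Sellers' marginal cost at q' = 1050: 66.6 + 0.002·1050 = 68.7.
Δq = 2991.1765 − 1050 = 1941.1765; wedge = 101.7 − 68.7 = 33.
Welfare loss = ½ × 1941.1765 × 33 = $32029.41 thousand.

$32029.41 thousand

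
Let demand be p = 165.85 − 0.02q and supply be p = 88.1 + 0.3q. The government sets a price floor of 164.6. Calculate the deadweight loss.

Competitive equilibrium: 165.85 − 0.02q = 88.1 + 0.3q → q* = 242.9688, p* = 160.9906.
At the floor p = 164.6, quantity demanded = (165.85 − 164.6)/0.02 = 62.5.
Sellers' marginal cost at q' = 62.5: 88.1 + 0.3·62.5 = 106.85.
Δq = 242.9688 − 62.5 = 180.4688; wedge = 164.6 − 106.85 = 57.75.
Welfare loss = ½ × 180.4688 × 57.75 = 5211.04.

5211.04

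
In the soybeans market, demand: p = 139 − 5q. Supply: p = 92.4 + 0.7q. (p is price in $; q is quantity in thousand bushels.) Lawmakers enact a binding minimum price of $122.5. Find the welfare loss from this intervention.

Competitive equilibrium: 139 − 5q = 92.4 + 0.7q → q* = 8.1754, p* = 98.1228.
At the floor p = 122.5, quantity demanded = (139 − 122.5)/5 = 3.3.
Sellers' marginal cost at q' = 3.3: 92.4 + 0.7·3.3 = 94.71.
Δq = 8.1754 − 3.3 = 4.8754; wedge = 122.5 − 94.71 = 27.79.
DWL = ½ × 4.8754 × 27.79 = $67.74 thousand.

$67.74 thousand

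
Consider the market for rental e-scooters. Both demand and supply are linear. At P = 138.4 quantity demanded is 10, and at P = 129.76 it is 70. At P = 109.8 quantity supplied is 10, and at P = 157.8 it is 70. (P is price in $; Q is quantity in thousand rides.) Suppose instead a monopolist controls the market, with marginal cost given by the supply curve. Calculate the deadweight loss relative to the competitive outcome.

$13.43 thousand

Demand slope = (129.76 − 138.4)/(70 − 10) = −0.144, so P = 139.84 − 0.144Q.
Supply slope = (157.8 − 109.8)/(70 − 10) = 0.8, so P = 101.8 + 0.8Q.
Competitive equilibrium: 139.84 − 0.144Q = 101.8 + 0.8Q → Q* = 40.2966, P* = 134.0373.
Marginal revenue: MR = 139.84 − 0.288Q. Set MR = MC: 139.84 − 0.288Q = 101.8 + 0.8Q → Q_m = 34.9632.
Price P_m = 139.84 − 0.144·34.9632 = 134.8053; MC(Q_m) = 101.8 + 0.8·34.9632 = 129.7706.
Competitive Q* = 40.2966, so ΔQ = 5.3334; wedge = 134.8053 − 129.7706 = 5.0347.
Welfare loss = ½ × 5.3334 × 5.0347 = $13.43 thousand.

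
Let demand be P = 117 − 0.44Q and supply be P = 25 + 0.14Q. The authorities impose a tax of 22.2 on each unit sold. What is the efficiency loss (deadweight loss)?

Competitive equilibrium: 117 − 0.44Q = 25 + 0.14Q → Q* = 158.6207, P* = 47.2069.
With the tax, the buyer price exceeds the seller price by 22.2: (117 − 0.44Q) − (25 + 0.14Q) = 22.2 → Q' = 120.3448.
ΔQ = 158.6207 − 120.3448 = 38.2759; the wedge equals the tax, 22.2.
Welfare loss = ½ × 38.2759 × 22.2 = 424.86.

424.86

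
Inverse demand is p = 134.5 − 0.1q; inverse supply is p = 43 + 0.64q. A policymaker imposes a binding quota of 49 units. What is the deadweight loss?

2061.80

Competitive equilibrium: 134.5 − 0.1q = 43 + 0.64q → q* = 123.64865, p* = 122.13514.
At q = 49: demand price = 134.5 − 0.1·49 = 129.6; supply price = 43 + 0.64·49 = 74.36.
Δq = 123.64865 − 49 = 74.64865; wedge = 129.6 − 74.36 = 55.24.
DWL = ½ × 74.64865 × 55.24 = 2061.80.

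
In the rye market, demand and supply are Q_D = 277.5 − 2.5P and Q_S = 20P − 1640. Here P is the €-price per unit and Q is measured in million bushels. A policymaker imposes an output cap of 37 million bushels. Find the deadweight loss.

In inverse form: demand P = 111 − 0.4Q, supply P = 82 + 0.05Q.
Competitive equilibrium: 111 − 0.4Q = 82 + 0.05Q → Q* = 64.4444, P* = 85.2222.
At Q = 37: demand price = 111 − 0.4·37 = 96.2; supply price = 82 + 0.05·37 = 83.85.
ΔQ = 64.4444 − 37 = 27.4444; wedge = 96.2 − 83.85 = 12.35.
Welfare loss = ½ × 27.4444 × 12.35 = €169.47 million.

€169.47 million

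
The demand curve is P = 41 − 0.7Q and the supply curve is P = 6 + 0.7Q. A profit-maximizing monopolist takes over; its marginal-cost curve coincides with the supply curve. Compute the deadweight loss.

48.61

Competitive equilibrium: 41 − 0.7Q = 6 + 0.7Q → Q* = 25, P* = 23.5.
Marginal revenue: MR = 41 − 1.4Q. Set MR = MC: 41 − 1.4Q = 6 + 0.7Q → Q_m = 16.6667.
Price P_m = 41 − 0.7·16.6667 = 29.3333; MC(Q_m) = 6 + 0.7·16.6667 = 17.6667.
Competitive Q* = 25, so ΔQ = 8.3333; wedge = 29.3333 − 17.6667 = 11.6666.
Welfare loss = ½ × 8.3333 × 11.6666 = 48.61.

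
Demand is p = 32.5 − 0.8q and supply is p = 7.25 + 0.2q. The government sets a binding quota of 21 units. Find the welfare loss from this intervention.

Competitive equilibrium: 32.5 − 0.8q = 7.25 + 0.2q → q* = 25.25, p* = 12.3.
At q = 21: demand price = 32.5 − 0.8·21 = 15.7; supply price = 7.25 + 0.2·21 = 11.45.
Δq = 25.25 − 21 = 4.25; wedge = 15.7 − 11.45 = 4.25.
Deadweight loss = ½ × 4.25 × 4.25 = 9.03.

9.03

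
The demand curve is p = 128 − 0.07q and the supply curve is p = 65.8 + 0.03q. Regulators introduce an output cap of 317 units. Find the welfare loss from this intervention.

4651.25

Competitive equilibrium: 128 − 0.07q = 65.8 + 0.03q → q* = 622, p* = 84.46.
At q = 317: demand price = 128 − 0.07·317 = 105.81; supply price = 65.8 + 0.03·317 = 75.31.
Δq = 622 − 317 = 305; wedge = 105.81 − 75.31 = 30.5.
Welfare loss = ½ × 305 × 30.5 = 4651.25.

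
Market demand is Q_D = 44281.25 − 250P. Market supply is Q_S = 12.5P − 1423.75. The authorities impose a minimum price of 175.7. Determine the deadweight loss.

6600.54

In inverse form: demand P = 177.125 − 0.004Q, supply P = 113.9 + 0.08Q.
Competitive equilibrium: 177.125 − 0.004Q = 113.9 + 0.08Q → Q* = 752.6786, P* = 174.1143.
At the floor P = 175.7, quantity demanded = (177.125 − 175.7)/0.004 = 356.25.
Sellers' marginal cost at Q' = 356.25: 113.9 + 0.08·356.25 = 142.4.
ΔQ = 752.6786 − 356.25 = 396.4286; wedge = 175.7 − 142.4 = 33.3.
The triangle = ½ × 396.4286 × 33.3 = 6600.54.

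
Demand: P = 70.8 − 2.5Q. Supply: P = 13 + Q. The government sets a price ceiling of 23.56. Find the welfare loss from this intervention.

Competitive equilibrium: 70.8 − 2.5Q = 13 + Q → Q* = 16.5143, P* = 29.5143.
At the ceiling P = 23.56, quantity supplied = (23.56 − 13)/1 = 10.56.
Willingness to pay at Q' = 10.56: 70.8 − 2.5·10.56 = 44.4.
ΔQ = 16.5143 − 10.56 = 5.9543; wedge = 44.4 − 23.56 = 20.84.
The triangle = ½ × 5.9543 × 20.84 = 62.04.

62.04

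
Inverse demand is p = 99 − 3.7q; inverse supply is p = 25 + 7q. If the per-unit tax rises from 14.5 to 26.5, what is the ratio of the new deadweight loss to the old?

3.340

Competitive equilibrium: 99 − 3.7q = 25 + 7q → q* = 6.9159, p* = 73.4112.
For a per-unit tax t: Δq = t/10.7, so DWL = ½·t·(t/10.7) = t²/21.4.
At t = 14.5: DWL = 9.825. At t = 26.5: DWL = 32.815.
Ratio = (26.5/14.5)² = 3.340.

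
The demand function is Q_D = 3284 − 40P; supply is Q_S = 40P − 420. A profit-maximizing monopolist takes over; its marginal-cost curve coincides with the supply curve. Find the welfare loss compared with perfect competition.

In inverse form: demand P = 82.1 − 0.025Q, supply P = 10.5 + 0.025Q.
Competitive equilibrium: 82.1 − 0.025Q = 10.5 + 0.025Q → Q* = 1432, P* = 46.3.
Marginal revenue: MR = 82.1 − 0.05Q. Set MR = MC: 82.1 − 0.05Q = 10.5 + 0.025Q → Q_m = 954.66667.
Price P_m = 82.1 − 0.025·954.66667 = 58.23333; MC(Q_m) = 10.5 + 0.025·954.66667 = 34.36667.
Competitive Q* = 1432, so ΔQ = 477.33333; wedge = 58.23333 − 34.36667 = 23.86666.
Deadweight loss = ½ × 477.33333 × 23.86666 = 5696.18.

5696.18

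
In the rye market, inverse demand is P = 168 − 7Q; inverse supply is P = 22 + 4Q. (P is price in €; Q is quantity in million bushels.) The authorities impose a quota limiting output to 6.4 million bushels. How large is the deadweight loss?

€259.79 million

Competitive equilibrium: 168 − 7Q = 22 + 4Q → Q* = 13.2727, P* = 75.0909.
At Q = 6.4: demand price = 168 − 7·6.4 = 123.2; supply price = 22 + 4·6.4 = 47.6.
ΔQ = 13.2727 − 6.4 = 6.8727; wedge = 123.2 − 47.6 = 75.6.
Welfare loss = ½ × 6.8727 × 75.6 = €259.79 million.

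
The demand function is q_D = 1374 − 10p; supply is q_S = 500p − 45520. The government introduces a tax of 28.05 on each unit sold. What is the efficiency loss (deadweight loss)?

In inverse form: demand p = 137.4 − 0.1q, supply p = 91.04 + 0.002q.
Competitive equilibrium: 137.4 − 0.1q = 91.04 + 0.002q → q* = 454.5098, p* = 91.949.
With the tax, the buyer price exceeds the seller price by 28.05: (137.4 − 0.1q) − (91.04 + 0.002q) = 28.05 → q' = 179.5098.
Δq = 454.5098 − 179.5098 = 275; the wedge equals the tax, 28.05.
Welfare loss = ½ × 275 × 28.05 = 3856.875.

3856.875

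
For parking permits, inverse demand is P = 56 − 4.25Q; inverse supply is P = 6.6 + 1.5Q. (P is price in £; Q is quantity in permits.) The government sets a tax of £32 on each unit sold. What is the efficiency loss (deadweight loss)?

£89.04

Competitive equilibrium: 56 − 4.25Q = 6.6 + 1.5Q → Q* = 8.5913, P* = 19.487.
With the tax, the buyer price exceeds the seller price by 32: (56 − 4.25Q) − (6.6 + 1.5Q) = 32 → Q' = 3.0261.
ΔQ = 8.5913 − 3.0261 = 5.5652; the wedge equals the tax, 32.
The triangle = ½ × 5.5652 × 32 = £89.04.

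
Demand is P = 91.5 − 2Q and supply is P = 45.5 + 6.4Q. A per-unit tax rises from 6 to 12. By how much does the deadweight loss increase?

Competitive equilibrium: 91.5 − 2Q = 45.5 + 6.4Q → Q* = 5.4762, P* = 80.5476.
For a per-unit tax t: ΔQ = t/8.4, so DWL = ½·t·(t/8.4) = t²/16.8.
At t = 6: DWL = 2.143. At t = 12: DWL = 8.571.
Increase = 8.571 − 2.143 = 6.43.

6.43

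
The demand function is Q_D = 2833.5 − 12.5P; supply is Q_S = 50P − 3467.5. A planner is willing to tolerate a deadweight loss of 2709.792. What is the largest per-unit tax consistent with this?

23.28

In inverse form: demand P = 226.68 − 0.08Q, supply P = 69.35 + 0.02Q.
Competitive equilibrium: 226.68 − 0.08Q = 69.35 + 0.02Q → Q* = 1573.3, P* = 100.816.
A tax t gives ΔQ = t/0.1 and wedge t, so DWL = t²/0.2.
t²/0.2 = 2709.792 → t² = 541.9584 → t = 23.28.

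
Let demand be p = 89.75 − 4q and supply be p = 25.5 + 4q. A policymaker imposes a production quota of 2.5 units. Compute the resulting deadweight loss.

122.38

Competitive equilibrium: 89.75 − 4q = 25.5 + 4q → q* = 8.0313, p* = 57.625.
At q = 2.5: demand price = 89.75 − 4·2.5 = 79.75; supply price = 25.5 + 4·2.5 = 35.5.
Δq = 8.0313 − 2.5 = 5.5313; wedge = 79.75 − 35.5 = 44.25.
Welfare loss = ½ × 5.5313 × 44.25 = 122.38.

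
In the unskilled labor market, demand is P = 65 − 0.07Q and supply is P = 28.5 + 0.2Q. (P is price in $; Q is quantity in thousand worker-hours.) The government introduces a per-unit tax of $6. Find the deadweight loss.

Competitive equilibrium: 65 − 0.07Q = 28.5 + 0.2Q → Q* = 135.1852, P* = 55.537.
With the tax, the buyer price exceeds the seller price by 6: (65 − 0.07Q) − (28.5 + 0.2Q) = 6 → Q' = 112.963.
ΔQ = 135.1852 − 112.963 = 22.2222; the wedge equals the tax, 6.
DWL = ½ × 22.2222 × 6 = $66.67 thousand.

$66.67 thousand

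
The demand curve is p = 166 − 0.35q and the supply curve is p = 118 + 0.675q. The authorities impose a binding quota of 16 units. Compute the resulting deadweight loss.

Competitive equilibrium: 166 − 0.35q = 118 + 0.675q → q* = 46.8293, p* = 149.6098.
At q = 16: demand price = 166 − 0.35·16 = 160.4; supply price = 118 + 0.675·16 = 128.8.
Δq = 46.8293 − 16 = 30.8293; wedge = 160.4 − 128.8 = 31.6.
The triangle = ½ × 30.8293 × 31.6 = 487.10.

487.10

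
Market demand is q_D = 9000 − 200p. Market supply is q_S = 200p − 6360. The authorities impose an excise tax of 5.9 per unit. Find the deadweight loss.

1740.50

In inverse form: demand p = 45 − 0.005q, supply p = 31.8 + 0.005q.
Competitive equilibrium: 45 − 0.005q = 31.8 + 0.005q → q* = 1320, p* = 38.4.
With the tax, the buyer price exceeds the seller price by 5.9: (45 − 0.005q) − (31.8 + 0.005q) = 5.9 → q' = 730.
Δq = 1320 − 730 = 590; the wedge equals the tax, 5.9.
The triangle = ½ × 590 × 5.9 = 1740.50.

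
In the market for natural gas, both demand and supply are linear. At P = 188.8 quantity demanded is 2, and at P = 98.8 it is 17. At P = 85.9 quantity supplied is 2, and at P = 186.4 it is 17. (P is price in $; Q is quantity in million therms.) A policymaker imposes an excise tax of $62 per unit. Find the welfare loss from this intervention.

Demand slope = (98.8 − 188.8)/(17 − 2) = −6, so P = 200.8 − 6Q.
Supply slope = (186.4 − 85.9)/(17 − 2) = 6.7, so P = 72.5 + 6.7Q.
Competitive equilibrium: 200.8 − 6Q = 72.5 + 6.7Q → Q* = 10.1024, P* = 140.1858.
With the tax, the buyer price exceeds the seller price by 62: (200.8 − 6Q) − (72.5 + 6.7Q) = 62 → Q' = 5.2205.
ΔQ = 10.1024 − 5.2205 = 4.8819; the wedge equals the tax, 62.
Deadweight loss = ½ × 4.8819 × 62 = $151.34 million.

$151.34 million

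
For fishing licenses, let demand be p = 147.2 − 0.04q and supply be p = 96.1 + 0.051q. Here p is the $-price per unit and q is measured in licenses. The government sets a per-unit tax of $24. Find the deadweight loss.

$3164.84

Competitive equilibrium: 147.2 − 0.04q = 96.1 + 0.051q → q* = 561.5385, p* = 124.7385.
With the tax, the buyer price exceeds the seller price by 24: (147.2 − 0.04q) − (96.1 + 0.051q) = 24 → q' = 297.8022.
Δq = 561.5385 − 297.8022 = 263.7363; the wedge equals the tax, 24.
DWL = ½ × 263.7363 × 24 = $3164.84.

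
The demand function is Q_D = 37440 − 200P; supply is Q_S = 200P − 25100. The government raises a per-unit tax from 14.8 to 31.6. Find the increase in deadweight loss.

38976

In inverse form: demand P = 187.2 − 0.005Q, supply P = 125.5 + 0.005Q.
Competitive equilibrium: 187.2 − 0.005Q = 125.5 + 0.005Q → Q* = 6170, P* = 156.35.
For a per-unit tax t: ΔQ = t/0.01, so DWL = ½·t·(t/0.01) = t²/0.02.
At t = 14.8: DWL = 10952. At t = 31.6: DWL = 49928.
Increase = 49928 − 10952 = 38976.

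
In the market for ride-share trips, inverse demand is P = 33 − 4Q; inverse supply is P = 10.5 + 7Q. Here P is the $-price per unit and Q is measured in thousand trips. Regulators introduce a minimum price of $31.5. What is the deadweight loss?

Competitive equilibrium: 33 − 4Q = 10.5 + 7Q → Q* = 2.0455, P* = 24.8182.
At the floor P = 31.5, quantity demanded = (33 − 31.5)/4 = 0.375.
Sellers' marginal cost at Q' = 0.375: 10.5 + 7·0.375 = 13.125.
ΔQ = 2.0455 − 0.375 = 1.6705; wedge = 31.5 − 13.125 = 18.375.
DWL = ½ × 1.6705 × 18.375 = $15.35 thousand.

$15.35 thousand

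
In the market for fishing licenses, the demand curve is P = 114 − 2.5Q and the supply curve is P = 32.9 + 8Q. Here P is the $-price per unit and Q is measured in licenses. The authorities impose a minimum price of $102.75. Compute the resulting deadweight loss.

$54.56

Competitive equilibrium: 114 − 2.5Q = 32.9 + 8Q → Q* = 7.7238, P* = 94.6905.
At the floor P = 102.75, quantity demanded = (114 − 102.75)/2.5 = 4.5.
Sellers' marginal cost at Q' = 4.5: 32.9 + 8·4.5 = 68.9.
ΔQ = 7.7238 − 4.5 = 3.2238; wedge = 102.75 − 68.9 = 33.85.
Deadweight loss = ½ × 3.2238 × 33.85 = $54.56.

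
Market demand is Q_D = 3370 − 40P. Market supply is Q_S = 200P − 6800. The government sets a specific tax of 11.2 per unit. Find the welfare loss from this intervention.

2090.67

In inverse form: demand P = 84.25 − 0.025Q, supply P = 34 + 0.005Q.
Competitive equilibrium: 84.25 − 0.025Q = 34 + 0.005Q → Q* = 1675, P* = 42.375.
With the tax, the buyer price exceeds the seller price by 11.2: (84.25 − 0.025Q) − (34 + 0.005Q) = 11.2 → Q' = 1301.6667.
ΔQ = 1675 − 1301.6667 = 373.3333; the wedge equals the tax, 11.2.
The triangle = ½ × 373.3333 × 11.2 = 2090.67.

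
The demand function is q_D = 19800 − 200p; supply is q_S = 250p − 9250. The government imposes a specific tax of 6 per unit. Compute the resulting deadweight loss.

2000

In inverse form: demand p = 99 − 0.005q, supply p = 37 + 0.004q.
Competitive equilibrium: 99 − 0.005q = 37 + 0.004q → q* = 6888.8889, p* = 64.5556.
With the tax, the buyer price exceeds the seller price by 6: (99 − 0.005q) − (37 + 0.004q) = 6 → q' = 6222.2222.
Δq = 6888.8889 − 6222.2222 = 666.6667; the wedge equals the tax, 6.
DWL = ½ × 666.6667 × 6 = 2000.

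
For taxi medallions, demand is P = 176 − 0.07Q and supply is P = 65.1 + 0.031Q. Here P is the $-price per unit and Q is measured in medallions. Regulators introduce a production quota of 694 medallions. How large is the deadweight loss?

$8243.22

Competitive equilibrium: 176 − 0.07Q = 65.1 + 0.031Q → Q* = 1098.0198, P* = 99.1386.
At Q = 694: demand price = 176 − 0.07·694 = 127.42; supply price = 65.1 + 0.031·694 = 86.614.
ΔQ = 1098.0198 − 694 = 404.0198; wedge = 127.42 − 86.614 = 40.806.
The triangle = ½ × 404.0198 × 40.806 = $8243.22.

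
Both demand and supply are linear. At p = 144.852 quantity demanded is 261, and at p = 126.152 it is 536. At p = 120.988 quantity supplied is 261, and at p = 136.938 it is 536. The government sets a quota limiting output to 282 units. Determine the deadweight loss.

1786.52

Demand slope = (126.152 − 144.852)/(536 − 261) = −0.068, so p = 162.6 − 0.068q.
Supply slope = (136.938 − 120.988)/(536 − 261) = 0.058, so p = 105.85 + 0.058q.
Competitive equilibrium: 162.6 − 0.068q = 105.85 + 0.058q → q* = 450.3968, p* = 131.973.
At q = 282: demand price = 162.6 − 0.068·282 = 143.424; supply price = 105.85 + 0.058·282 = 122.206.
Δq = 450.3968 − 282 = 168.3968; wedge = 143.424 − 122.206 = 21.218.
Welfare loss = ½ × 168.3968 × 21.218 = 1786.52.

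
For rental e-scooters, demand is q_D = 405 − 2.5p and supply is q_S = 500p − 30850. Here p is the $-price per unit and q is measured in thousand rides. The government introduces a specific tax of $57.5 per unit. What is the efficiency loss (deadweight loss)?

In inverse form: demand p = 162 − 0.4q, supply p = 61.7 + 0.002q.
Competitive equilibrium: 162 − 0.4q = 61.7 + 0.002q → q* = 249.5025, p* = 62.199.
With the tax, the buyer price exceeds the seller price by 57.5: (162 − 0.4q) − (61.7 + 0.002q) = 57.5 → q' = 106.4677.
Δq = 249.5025 − 106.4677 = 143.0348; the wedge equals the tax, 57.5.
DWL = ½ × 143.0348 × 57.5 = $4112.25 thousand.

$4112.25 thousand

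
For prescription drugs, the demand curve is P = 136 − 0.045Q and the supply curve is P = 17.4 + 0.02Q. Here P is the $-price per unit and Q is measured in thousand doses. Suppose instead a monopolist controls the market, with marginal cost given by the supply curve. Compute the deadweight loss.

Competitive equilibrium: 136 − 0.045Q = 17.4 + 0.02Q → Q* = 1824.61538, P* = 53.89231.
Marginal revenue: MR = 136 − 0.09Q. Set MR = MC: 136 − 0.09Q = 17.4 + 0.02Q → Q_m = 1078.18182.
Price P_m = 136 − 0.045·1078.18182 = 87.48182; MC(Q_m) = 17.4 + 0.02·1078.18182 = 38.96364.
Competitive Q* = 1824.61538, so ΔQ = 746.43356; wedge = 87.48182 − 38.96364 = 48.51818.
Welfare loss = ½ × 746.43356 × 48.51818 = $18107.80 thousand.

$18107.80 thousand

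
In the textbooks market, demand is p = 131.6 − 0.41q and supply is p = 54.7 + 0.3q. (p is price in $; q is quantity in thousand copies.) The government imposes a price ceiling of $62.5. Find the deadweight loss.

Competitive equilibrium: 131.6 − 0.41q = 54.7 + 0.3q → q* = 108.30986, p* = 87.19296.
At the ceiling p = 62.5, quantity supplied = (62.5 − 54.7)/0.3 = 26.
Willingness to pay at q' = 26: 131.6 − 0.41·26 = 120.94.
Δq = 108.30986 − 26 = 82.30986; wedge = 120.94 − 62.5 = 58.44.
Deadweight loss = ½ × 82.30986 × 58.44 = $2405.09 thousand.

$2405.09 thousand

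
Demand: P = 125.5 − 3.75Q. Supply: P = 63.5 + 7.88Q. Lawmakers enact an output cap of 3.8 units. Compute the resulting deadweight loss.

13.63

Competitive equilibrium: 125.5 − 3.75Q = 63.5 + 7.88Q → Q* = 5.331, P* = 105.5086.
At Q = 3.8: demand price = 125.5 − 3.75·3.8 = 111.25; supply price = 63.5 + 7.88·3.8 = 93.444.
ΔQ = 5.331 − 3.8 = 1.531; wedge = 111.25 − 93.444 = 17.806.
Welfare loss = ½ × 1.531 × 17.806 = 13.63.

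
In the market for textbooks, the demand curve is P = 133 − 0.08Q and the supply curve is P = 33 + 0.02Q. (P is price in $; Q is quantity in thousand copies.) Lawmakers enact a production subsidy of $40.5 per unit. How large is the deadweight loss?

$8201.25 thousand

Competitive equilibrium: 133 − 0.08Q = 33 + 0.02Q → Q* = 1000, P* = 53.
The subsidy lowers effective supply by 40.5: P = 0.02Q − 7.5.
New quantity: 133 − 0.08Q = 0.02Q − 7.5 → Q' = 1405.
Overproduction ΔQ = 1405 − 1000 = 405; wedge = subsidy = 40.5.
The triangle = ½ × 405 × 40.5 = $8201.25 thousand.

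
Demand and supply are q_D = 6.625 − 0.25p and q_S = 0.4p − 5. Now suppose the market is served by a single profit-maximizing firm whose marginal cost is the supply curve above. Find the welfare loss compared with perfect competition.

2.19

In inverse form: demand p = 26.5 − 4q, supply p = 12.5 + 2.5q.
Competitive equilibrium: 26.5 − 4q = 12.5 + 2.5q → q* = 2.1538, p* = 17.8846.
Marginal revenue: MR = 26.5 − 8q. Set MR = MC: 26.5 − 8q = 12.5 + 2.5q → q_m = 1.3333.
Price p_m = 26.5 − 4·1.3333 = 21.1668; MC(q_m) = 12.5 + 2.5·1.3333 = 15.8333.
Competitive q* = 2.1538, so Δq = 0.8205; wedge = 21.1668 − 15.8333 = 5.3335.
Welfare loss = ½ × 0.8205 × 5.3335 = 2.19.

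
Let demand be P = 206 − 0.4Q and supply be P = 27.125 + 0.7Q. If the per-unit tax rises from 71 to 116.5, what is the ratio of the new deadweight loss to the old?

2.692

Competitive equilibrium: 206 − 0.4Q = 27.125 + 0.7Q → Q* = 162.6136, P* = 140.9545.
For a per-unit tax t: ΔQ = t/1.1, so DWL = ½·t·(t/1.1) = t²/2.2.
At t = 71: DWL = 2291.364. At t = 116.5: DWL = 6169.205.
Ratio = (116.5/71)² = 2.692.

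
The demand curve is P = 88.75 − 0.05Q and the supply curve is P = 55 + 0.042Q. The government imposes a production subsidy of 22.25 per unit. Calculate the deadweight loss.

2690.56

Competitive equilibrium: 88.75 − 0.05Q = 55 + 0.042Q → Q* = 366.8478, P* = 70.4076.
The subsidy lowers effective supply by 22.25: P = 32.75 + 0.042Q.
New quantity: 88.75 − 0.05Q = 32.75 + 0.042Q → Q' = 608.6957.
Overproduction ΔQ = 608.6957 − 366.8478 = 241.8479; wedge = subsidy = 22.25.
The triangle = ½ × 241.8479 × 22.25 = 2690.56.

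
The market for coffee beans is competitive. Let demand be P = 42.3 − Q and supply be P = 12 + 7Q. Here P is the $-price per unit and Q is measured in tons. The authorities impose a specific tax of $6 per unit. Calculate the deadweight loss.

$2.25

Competitive equilibrium: 42.3 − Q = 12 + 7Q → Q* = 3.7875, P* = 38.5125.
With the tax, the buyer price exceeds the seller price by 6: (42.3 − Q) − (12 + 7Q) = 6 → Q' = 3.0375.
ΔQ = 3.7875 − 3.0375 = 0.75; the wedge equals the tax, 6.
Welfare loss = ½ × 0.75 × 6 = $2.25.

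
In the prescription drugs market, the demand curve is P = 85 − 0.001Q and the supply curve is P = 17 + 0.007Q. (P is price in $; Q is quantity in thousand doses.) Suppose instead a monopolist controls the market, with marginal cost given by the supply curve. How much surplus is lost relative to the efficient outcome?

Competitive equilibrium: 85 − 0.001Q = 17 + 0.007Q → Q* = 8500, P* = 76.5.
Marginal revenue: MR = 85 − 0.002Q. Set MR = MC: 85 − 0.002Q = 17 + 0.007Q → Q_m = 7555.55556.
Price P_m = 85 − 0.001·7555.55556 = 77.44444; MC(Q_m) = 17 + 0.007·7555.55556 = 69.88889.
Competitive Q* = 8500, so ΔQ = 944.44444; wedge = 77.44444 − 69.88889 = 7.55555.
The triangle = ½ × 944.44444 × 7.55555 = $3567.90 thousand.

$3567.90 thousand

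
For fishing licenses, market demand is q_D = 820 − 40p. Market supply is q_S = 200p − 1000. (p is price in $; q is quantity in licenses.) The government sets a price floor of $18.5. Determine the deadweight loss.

$2860.17

In inverse form: demand p = 20.5 − 0.025q, supply p = 5 + 0.005q.
Competitive equilibrium: 20.5 − 0.025q = 5 + 0.005q → q* = 516.6667, p* = 7.5833.
At the floor p = 18.5, quantity demanded = (20.5 − 18.5)/0.025 = 80.
Sellers' marginal cost at q' = 80: 5 + 0.005·80 = 5.4.
Δq = 516.6667 − 80 = 436.6667; wedge = 18.5 − 5.4 = 13.1.
DWL = ½ × 436.6667 × 13.1 = $2860.17.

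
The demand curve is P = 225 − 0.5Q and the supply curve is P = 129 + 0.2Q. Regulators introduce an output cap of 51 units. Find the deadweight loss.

Competitive equilibrium: 225 − 0.5Q = 129 + 0.2Q → Q* = 137.1429, P* = 156.4286.
At Q = 51: demand price = 225 − 0.5·51 = 199.5; supply price = 129 + 0.2·51 = 139.2.
ΔQ = 137.1429 − 51 = 86.1429; wedge = 199.5 − 139.2 = 60.3.
Welfare loss = ½ × 86.1429 × 60.3 = 2597.21.

2597.21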